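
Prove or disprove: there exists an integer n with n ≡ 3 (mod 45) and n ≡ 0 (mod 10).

There is no such integer.

gcd(45, 10) = 5. If n ≡ 3 (mod 45) and n ≡ 0 (mod 10), then n ≡ 3 (mod 5) and n ≡ 0 (mod 5).
But 3 mod 5 = 3 while 0 mod 5 = 0, a contradiction.
So no integer satisfies both congruences.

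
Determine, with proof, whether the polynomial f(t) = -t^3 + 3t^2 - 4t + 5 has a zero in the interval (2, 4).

Such a root exists.

f(2) = 1 and f(4) = -27, which have opposite signs.
Since f is a polynomial it is continuous on [2, 4].
By the Intermediate Value Theorem, f takes the value 0 somewhere in the open interval.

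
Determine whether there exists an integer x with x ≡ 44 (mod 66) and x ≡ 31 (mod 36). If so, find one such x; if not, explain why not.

gcd(66, 36) = 6. If x ≡ 44 (mod 66) and x ≡ 31 (mod 36), then x ≡ 44 (mod 6) and x ≡ 31 (mod 6).
These are incompatible: 44 − 31 = 13 is not divisible by 6.
Hence the system has no solution.

No, no such integer exists.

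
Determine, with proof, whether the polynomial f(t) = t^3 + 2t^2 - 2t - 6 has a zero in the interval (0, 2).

f(0) = -6 and f(2) = 6, which have opposite signs.
f is continuous everywhere (it is a polynomial), in particular on [0, 2].
By the Intermediate Value Theorem, f takes the value 0 somewhere in the open interval.

Such a root exists.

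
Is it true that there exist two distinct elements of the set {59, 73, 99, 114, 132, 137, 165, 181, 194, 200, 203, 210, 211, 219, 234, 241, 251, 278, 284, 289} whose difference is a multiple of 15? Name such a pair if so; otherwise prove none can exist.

59 mod 15 = 14 and 194 mod 15 = 14, so 194 − 59 = 135 = 9·15.

The pair (59, 194) works.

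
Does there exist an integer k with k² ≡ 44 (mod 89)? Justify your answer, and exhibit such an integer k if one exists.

k = 69

Take k = 69. Then 69² = 4761 = 53·89 + 44, so 69² ≡ 44 (mod 89).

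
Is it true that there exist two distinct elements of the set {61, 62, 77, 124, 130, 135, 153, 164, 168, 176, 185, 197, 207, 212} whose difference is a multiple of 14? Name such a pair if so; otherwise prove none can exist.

Two integers differ by a multiple of 14 exactly when they have the same residue mod 14. The residues are 61↦5, 62↦6, 77↦7, 124↦12, 130↦4, 135↦9, 153↦13, 164↦10, 168↦0, 176↦8, 185↦3, 197↦1, 207↦11, 212↦2.
No residue repeats among the 14 elements, so no pair has difference ≡ 0 (mod 14).

No such pair exists.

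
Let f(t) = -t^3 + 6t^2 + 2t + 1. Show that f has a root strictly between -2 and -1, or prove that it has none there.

f(-2) = 29 and f(-1) = 6, both positive, so a sign-change argument is unavailable; we show f keeps this sign on the whole interval.
Shift to the endpoint -1: with t = -1 − u (0 < u < 1), one computes f(-1 − u) = u^3 + 9u^2 + 13u + 6.
The nonzero coefficients here are all positive, so for u > 0 every term is positive (or zero), and the constant term 6 is strictly positive.
So f is strictly positive on (-2, -1); no root exists in the interval.

No such root exists.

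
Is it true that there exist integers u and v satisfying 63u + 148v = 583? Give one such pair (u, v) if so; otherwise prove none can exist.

u = 21, v = -5

63 and 148 are coprime, so 63u + 148v ranges over all of ℤ.
Dividing repeatedly: 148 = 2·63 + 22, 63 = 2·22 + 19, 22 = 1·19 + 3, 19 = 6·3 + 1, 3 = 3·1 + 0.
Working back up the chain: 1 = 19 − 6·3 = 19 − 6·(22 − 1·19) = −6·22 + 7·19 = −6·22 + 7·(63 − 2·22) = 7·63 − 20·22 = 7·63 − 20·(148 − 2·63) = −20·148 + 47·63. So 63·47 + 148·(-20) = 1.
Times 583: 63·27401 + 148·(-11660) = 583, so (27401, -11660) solves it.
The general solution is u = 27401 + 148k, v = -11660 − 63k; taking k = -185 gives the smaller pair u = 21, v = -5.
Indeed 63·21 + 148·(-5) = 1323 − 740 = 583.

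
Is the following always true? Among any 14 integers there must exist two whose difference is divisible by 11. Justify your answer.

Partition the integers by their residue mod 11; there are 11 classes.
With 14 integers and only 11 classes, the pigeonhole principle forces two of them, say a and b, into the same class.
Then a ≡ b (mod 11), i.e. 11 ∣ (a − b).

True.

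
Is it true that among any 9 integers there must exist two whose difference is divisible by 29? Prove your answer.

No, the set {6, 7, 8, 9, 10, 11, 12, 13, 14} is a counterexample.

Try 9 consecutive integers, 6, 7, …, 14. Their remainders mod 29 are 6, 7, 8, 9, 10, 11, 12, 13, 14 — pairwise different, as any 9 ≤ 29 consecutive integers have distinct residues.
The differences between them range over 1, …, 8, none of which is divisible by 29.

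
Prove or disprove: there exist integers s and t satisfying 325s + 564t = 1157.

Since gcd(325, 564) = 1, every integer is an integer combination of 325 and 564.
Dividing repeatedly: 564 = 1·325 + 239, 325 = 1·239 + 86, 239 = 2·86 + 67, 86 = 1·67 + 19, 67 = 3·19 + 10, 19 = 1·10 + 9, 10 = 1·9 + 1, 9 = 9·1 + 0.
Back-substituting, 1 = 10 − 1·9 = 10 − (19 − 1·10) = −19 + 2·10 = −19 + 2·(67 − 3·19) = 2·67 − 7·19 = 2·67 − 7·(86 − 1·67) = −7·86 + 9·67 = −7·86 + 9·(239 − 2·86) = 9·239 − 25·86 = 9·239 − 25·(325 − 1·239) = −25·325 + 34·239 = −25·325 + 34·(564 − 1·325) = 34·564 − 59·325; that is, 325·(-59) + 564·34 = 1.
Times 1157: 325·(-68263) + 564·39338 = 1157, so (-68263, 39338) solves it.
Shifting by a multiple of (564, −325) keeps it a solution: s = -68263 + 122·564 = 545, t = 39338 − 122·325 = -312.
Check: 325·545 + 564·(-312) = 177125 − 175968 = 1157. ✓

s = 545, t = -312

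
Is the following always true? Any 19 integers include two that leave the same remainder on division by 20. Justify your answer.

Consider the 19 integers 16, 17, …, 34. They lie in distinct residue classes modulo 20, since 19 ≤ 20.
So no two of them leave the same remainder on division by 20; the claim fails for this set.

No, the set {16, 17, 18, 19, 20, 21, 22, 23, 24, 25, 26, 27, 28, 29, 30, 31, 32, 33, 34} is a counterexample.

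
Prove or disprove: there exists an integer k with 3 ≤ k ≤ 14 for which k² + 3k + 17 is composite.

At k = 4: 4² + 3·4 + 17 = 45 = 3·15, which is composite.

k = 4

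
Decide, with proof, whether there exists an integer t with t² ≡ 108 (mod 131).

t = 34 works: 34² = 1156, and 1156 − 108 = 1048 = 8·131.

t = 34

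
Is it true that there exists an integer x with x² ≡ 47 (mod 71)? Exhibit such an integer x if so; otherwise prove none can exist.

Apply Euler's criterion with the prime 71: 47 is a quadratic residue iff 47^35 ≡ 1 (mod 71), and a non-residue iff it is ≡ −1.
Repeated squaring mod 71: 47^2 = 2209 ≡ 8; 47^4 ≡ 8² = 64 ≡ 64; 47^8 ≡ 64² = 4096 ≡ 49; 47^16 ≡ 49² = 2401 ≡ 58; 47^32 ≡ 58² = 3364 ≡ 27.
Since 35 = 32 + 2 + 1, 47^35 ≡ 27 · 8 · 47; multiplying out mod 71: 27·8 = 216 ≡ 3, then 3·47 = 141 ≡ 70. Thus 47^35 ≡ 70 ≡ −1 (mod 71).
The value −1 means 47 is a non-residue modulo 71, so x² ≡ 47 (mod 71) is impossible.

No, no such integer exists.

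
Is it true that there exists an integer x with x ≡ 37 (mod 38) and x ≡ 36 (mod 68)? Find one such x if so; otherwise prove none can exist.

No such integer exists.

Reduce both congruences modulo 2, which divides 38 and 68: they say x ≡ 37 (mod 2) and x ≡ 36 (mod 2).
But 37 mod 2 = 1 while 36 mod 2 = 0, a contradiction.
Hence the system has no solution.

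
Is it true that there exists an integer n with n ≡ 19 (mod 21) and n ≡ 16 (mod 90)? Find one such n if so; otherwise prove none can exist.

The moduli are not coprime: gcd(21, 90) = 3. Compatibility requires 3 ∣ (16 − 19) = -3, which holds, so solutions exist.
Put n = 19 + 21t, so we need 21t ≡ 87 (mod 90), equivalently (divide by 3) 7t ≡ 29 (mod 30).
Invert 7 mod 30 by the Euclidean algorithm: 30 = 4·7 + 2, 7 = 3·2 + 1, 2 = 2·1 + 0; back-substituting, 1 = 7 − 3·2 = 7 − 3·(30 − 4·7) = −3·30 + 13·7. Hence 7·13 ≡ 1, so 7⁻¹ ≡ 13 (mod 30).
Therefore t ≡ 13·29 = 377 ≡ 17 (mod 30).
Then n = 19 + 21·17 = 376.
Indeed 376 ≡ 19 (mod 21) and 376 ≡ 16 (mod 90).

n = 376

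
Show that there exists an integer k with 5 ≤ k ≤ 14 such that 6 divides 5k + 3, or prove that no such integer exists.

Scanning upward from k = 5 gives 28, 33, 38, 43, none divisible by 6. At k = 9 we get 5·9 + 3 = 48, and 48 = 6·8.

k = 9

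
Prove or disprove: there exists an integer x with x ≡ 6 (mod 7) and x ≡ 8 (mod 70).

Both moduli are multiples of 7 = gcd(7, 70), so any solution would satisfy x ≡ 6 and x ≡ 8 modulo 7 simultaneously.
These are incompatible: 6 − 8 = -2 is not divisible by 7.
So no integer satisfies both congruences.

No, no such integer exists.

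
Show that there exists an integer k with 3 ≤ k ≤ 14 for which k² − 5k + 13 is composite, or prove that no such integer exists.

k = 9

At k = 9: 9² − 5·9 + 13 = 49 = 7·7, which is composite.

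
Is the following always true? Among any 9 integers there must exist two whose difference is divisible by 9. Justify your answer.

No, the set {40, 41, 42, 43, 44, 45, 46, 47, 48} is a counterexample.

Try 9 consecutive integers, 40, 41, …, 48. Their remainders mod 9 are 4, 5, 6, 7, 8, 0, 1, 2, 3 — pairwise different, as any 9 ≤ 9 consecutive integers have distinct residues.
No two share a residue, so no pair has difference divisible by 9; the claim fails for this set.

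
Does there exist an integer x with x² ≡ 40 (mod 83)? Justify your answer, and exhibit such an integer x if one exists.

x = 66

Take x = 66. Then 66² = 4356 = 52·83 + 40, so 66² ≡ 40 (mod 83).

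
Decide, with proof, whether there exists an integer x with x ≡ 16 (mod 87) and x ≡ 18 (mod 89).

x = 7672

The moduli 87 and 89 are coprime, so by the Chinese Remainder Theorem a unique solution modulo 7743 exists.
Write x = 16 + 87t and require 16 + 87t ≡ 18 (mod 89), i.e. 87t ≡ 2 (mod 89).
To invert 87 modulo 89: 89 = 1·87 + 2, 87 = 43·2 + 1, 2 = 2·1 + 0, and unwinding, 1 = 87 − 43·2 = 87 − 43·(89 − 1·87) = −43·89 + 44·87. Thus 87⁻¹ ≡ 44 (mod 89).
Multiplying by 44: t ≡ 44·2 = 88 (mod 89).
With t = 88: x = 16 + 87·88 = 7672.
Check: 7672 mod 87 = 16, 7672 mod 89 = 18. ✓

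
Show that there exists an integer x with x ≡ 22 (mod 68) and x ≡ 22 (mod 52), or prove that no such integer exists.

x = 22

The moduli are not coprime: gcd(68, 52) = 4. Compatibility requires 4 ∣ (22 − 22) = 0, which holds, so solutions exist.
In fact x = 22 itself already satisfies 22 mod 52 = 22.
Verify: 22 = 0·68 + 22 and 22 = 0·52 + 22. ✓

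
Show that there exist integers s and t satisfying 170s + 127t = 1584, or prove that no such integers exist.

Since gcd(170, 127) = 1, every integer is an integer combination of 170 and 127.
Run the Euclidean algorithm on 170 and 127: 170 = 1·127 + 43, 127 = 2·43 + 41, 43 = 1·41 + 2, 41 = 20·2 + 1, 2 = 2·1 + 0.
Working back up the chain: 1 = 41 − 20·2 = 41 − 20·(43 − 1·41) = −20·43 + 21·41 = −20·43 + 21·(127 − 2·43) = 21·127 − 62·43 = 21·127 − 62·(170 − 1·127) = −62·170 + 83·127. So 170·(-62) + 127·83 = 1.
Scaling by 1584 gives the particular solution (s, t) = (-98208, 131472).
Adding 774·127 to s and subtracting 774·170 from t gives the tidier solution (90, -108).
Check: 170·90 + 127·(-108) = 15300 − 13716 = 1584. ✓

s = 90, t = -108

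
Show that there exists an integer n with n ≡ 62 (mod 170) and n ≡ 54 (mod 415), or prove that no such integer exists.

gcd(170, 415) = 5. If n ≡ 62 (mod 170) and n ≡ 54 (mod 415), then n ≡ 62 (mod 5) and n ≡ 54 (mod 5).
But 62 mod 5 = 2 while 54 mod 5 = 4, a contradiction.
So no integer satisfies both congruences.

No such integer exists.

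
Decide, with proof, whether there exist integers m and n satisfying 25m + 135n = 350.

Every value of 25m + 135n is a multiple of gcd(25, 135) = 5; since 5 ∣ 350, solutions exist.
Dividing through by 5 reduces the equation to 5m + 27n = 70.
Dividing repeatedly: 27 = 5·5 + 2, 5 = 2·2 + 1, 2 = 2·1 + 0.
Back-substituting, 1 = 5 − 2·2 = 5 − 2·(27 − 5·5) = −2·27 + 11·5; that is, 5·11 + 27·(-2) = 1.
Scaling by 70 gives the particular solution (m, n) = (770, -140).
Subtracting 28·27 from m and adding 28·5 to n gives the tidier solution (14, 0).
Indeed 25·14 + 135·0 = 350 + 0 = 350.

m = 14, n = 0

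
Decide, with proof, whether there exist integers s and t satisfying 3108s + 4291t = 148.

No such integers exist.

Any value of 3108s + 4291t is a multiple of gcd(3108, 4291) = 7.
But 148 = 7·21 + 1, so 7 ∤ 148.
Hence no integers s, t satisfy the equation.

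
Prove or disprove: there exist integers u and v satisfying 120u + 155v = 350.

Every value of 120u + 155v is a multiple of gcd(120, 155) = 5; since 5 ∣ 350, solutions exist.
Dividing through by 5 reduces the equation to 24u + 31v = 70.
Euclidean algorithm: 31 = 1·24 + 7, 24 = 3·7 + 3, 7 = 2·3 + 1, 3 = 3·1 + 0.
Working back up the chain: 1 = 7 − 2·3 = 7 − 2·(24 − 3·7) = −2·24 + 7·7 = −2·24 + 7·(31 − 1·24) = 7·31 − 9·24. So 24·(-9) + 31·7 = 1.
Scaling by 70 gives the particular solution (u, v) = (-630, 490).
Shifting by a multiple of (31, −24) keeps it a solution: u = -630 + 21·31 = 21, v = 490 − 21·24 = -14.
Check: 120·21 + 155·(-14) = 2520 − 2170 = 350. ✓

u = 21, v = -14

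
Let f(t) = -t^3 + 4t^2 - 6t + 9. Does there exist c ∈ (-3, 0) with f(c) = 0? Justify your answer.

No such root exists.

Evaluate at the endpoints: f(-3) = 90, f(0) = 9 — same sign (positive).
The derivative f'(t) = -3t^2 + 8t - 6 is a quadratic with discriminant 8² − 4·(-3)·(-6) = -8 < 0; it never vanishes, so it is always negative (sign of the leading coefficient).
Hence f is strictly decreasing on ℝ, and in particular on [-3, 0]. A strictly monotone function with same-sign endpoint values stays positive on the whole interval, so f has no zero in (-3, 0).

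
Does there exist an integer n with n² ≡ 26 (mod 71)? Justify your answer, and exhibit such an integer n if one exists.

There is no such integer.

Apply Euler's criterion with the prime 71: 26 is a quadratic residue iff 26^35 ≡ 1 (mod 71), and a non-residue iff it is ≡ −1.
Squaring successively (mod 71): 26^2 = 676 ≡ 37; 26^4 ≡ 37² = 1369 ≡ 20; 26^8 ≡ 20² = 400 ≡ 45; 26^16 ≡ 45² = 2025 ≡ 37; 26^32 ≡ 37² = 1369 ≡ 20.
Since 35 = 32 + 2 + 1, 26^35 ≡ 20 · 37 · 26; multiplying out mod 71: 20·37 = 740 ≡ 30, then 30·26 = 780 ≡ 70. Thus 26^35 ≡ 70 ≡ −1 (mod 71).
The value −1 means 26 is a non-residue modulo 71, so n² ≡ 26 (mod 71) is impossible.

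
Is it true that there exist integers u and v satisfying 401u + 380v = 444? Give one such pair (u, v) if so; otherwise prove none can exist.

401 and 380 are coprime, so 401u + 380v ranges over all of ℤ.
Run the Euclidean algorithm on 401 and 380: 401 = 1·380 + 21, 380 = 18·21 + 2, 21 = 10·2 + 1, 2 = 2·1 + 0.
Working back up the chain: 1 = 21 − 10·2 = 21 − 10·(380 − 18·21) = −10·380 + 181·21 = −10·380 + 181·(401 − 1·380) = 181·401 − 191·380. So 401·181 + 380·(-191) = 1.
Scaling by 444 gives the particular solution (u, v) = (80364, -84804).
Shifting by a multiple of (380, −401) keeps it a solution: u = 80364 − 211·380 = 184, v = -84804 + 211·401 = -193.
Indeed 401·184 + 380·(-193) = 73784 − 73340 = 444.

u = 184, v = -193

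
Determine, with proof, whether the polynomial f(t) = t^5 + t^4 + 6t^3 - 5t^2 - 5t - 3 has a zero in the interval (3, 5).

No such root exists.

f(3) = 423 and f(5) = 4347, both positive, so a sign-change argument is unavailable; we show f keeps this sign on the whole interval.
Shift to the endpoint 3: with t = 3 + u (0 < u < 2), one computes f(3 + u) = u^5 + 16u^4 + 108u^3 + 373u^2 + 640u + 423.
The nonzero coefficients here are all positive, so for u > 0 every term is positive (or zero), and the constant term 423 is strictly positive.
So f is strictly positive on (3, 5); no root exists in the interval.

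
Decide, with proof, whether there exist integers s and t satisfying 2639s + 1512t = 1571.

Both 2639 and 1512 are divisible by gcd(2639, 1512) = 7, hence so is any combination 2639s + 1512t.
But 1571 = 7·224 + 3, so 7 ∤ 1571.
Hence no integers s, t satisfy the equation.

There are no such integers.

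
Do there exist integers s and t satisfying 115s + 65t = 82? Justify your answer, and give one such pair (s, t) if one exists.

No, no such integers exist.

Any value of 115s + 65t is a multiple of gcd(115, 65) = 5.
However 82 leaves remainder 2 on division by 5.
Hence no integers s, t satisfy the equation.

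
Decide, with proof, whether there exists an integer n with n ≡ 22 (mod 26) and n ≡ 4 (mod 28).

The moduli are not coprime: gcd(26, 28) = 2. Compatibility requires 2 ∣ (4 − 22) = -18, which holds, so solutions exist.
Put n = 22 + 26t, so we need 26t ≡ 10 (mod 28), equivalently (divide by 2) 13t ≡ 5 (mod 14).
To invert 13 modulo 14: 14 = 1·13 + 1, 13 = 13·1 + 0, and unwinding, 1 = 14 − 1·13. Thus 13⁻¹ ≡ -1 ≡ 13 (mod 14).
Therefore t ≡ 13·5 = 65 ≡ 9 (mod 14).
Then n = 22 + 26·9 = 256.
Check: 256 mod 26 = 22, 256 mod 28 = 4. ✓

n = 256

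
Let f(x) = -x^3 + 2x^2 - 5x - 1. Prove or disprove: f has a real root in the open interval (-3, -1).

f(-3) = 59 and f(-1) = 7, both positive.
f'(x) = -3x^2 + 4x - 5 has discriminant 4² − 4·(-3)·(-5) = -44 < 0, so f' has no real roots and is negative for every real x.
Hence f is strictly decreasing on ℝ, and in particular on [-3, -1]. A strictly monotone function with same-sign endpoint values stays positive on the whole interval, so f has no zero in (-3, -1).

f has no root in that interval.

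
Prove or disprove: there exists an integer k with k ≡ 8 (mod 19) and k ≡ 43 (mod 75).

Since 19 and 75 share no common factor, CRT says the pair of congruences has a solution (unique mod 1425).
Write k = 8 + 19t and require 8 + 19t ≡ 43 (mod 75), i.e. 19t ≡ 35 (mod 75).
Note 19·4 = 76 ≡ 1 (mod 75) (as 76 − 1 = 1·75), so 19⁻¹ ≡ 4.
Therefore t ≡ 4·35 = 140 ≡ 65 (mod 75).
Taking t = 65 gives k = 8 + 19·65 = 1243.
Indeed 1243 ≡ 8 (mod 19) and 1243 ≡ 43 (mod 75).

k = 1243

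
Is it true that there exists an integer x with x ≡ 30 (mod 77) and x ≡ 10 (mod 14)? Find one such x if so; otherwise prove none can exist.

No such integer exists.

Reduce both congruences modulo 7, which divides 77 and 14: they say x ≡ 30 (mod 7) and x ≡ 10 (mod 7).
But 30 mod 7 = 2 while 10 mod 7 = 3, a contradiction.
Hence the system has no solution.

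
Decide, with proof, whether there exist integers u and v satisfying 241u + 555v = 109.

u = 514, v = -223

Since gcd(241, 555) = 1, every integer is an integer combination of 241 and 555.
Euclidean algorithm: 555 = 2·241 + 73, 241 = 3·73 + 22, 73 = 3·22 + 7, 22 = 3·7 + 1, 7 = 7·1 + 0.
Working back up the chain: 1 = 22 − 3·7 = 22 − 3·(73 − 3·22) = −3·73 + 10·22 = −3·73 + 10·(241 − 3·73) = 10·241 − 33·73 = 10·241 − 33·(555 − 2·241) = −33·555 + 76·241. So 241·76 + 555·(-33) = 1.
Multiplying through by 109: u = 76·109 = 8284, v = (-33)·109 = -3597 is a solution.
Shifting by a multiple of (555, −241) keeps it a solution: u = 8284 − 14·555 = 514, v = -3597 + 14·241 = -223.
Indeed 241·514 + 555·(-223) = 123874 − 123765 = 109.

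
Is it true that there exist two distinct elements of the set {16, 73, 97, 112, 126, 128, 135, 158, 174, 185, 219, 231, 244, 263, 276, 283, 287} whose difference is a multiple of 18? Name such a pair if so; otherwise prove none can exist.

No such pair exists.

Reduce each element modulo 18: 16↦16, 73↦1, 97↦7, 112↦4, 126↦0, 128↦2, 135↦9, 158↦14, 174↦12, 185↦5, 219↦3, 231↦15, 244↦10, 263↦11, 276↦6, 283↦13, 287↦17.
No residue repeats among the 17 elements, so no pair has difference ≡ 0 (mod 18).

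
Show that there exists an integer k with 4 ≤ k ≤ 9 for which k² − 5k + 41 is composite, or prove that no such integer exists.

At k = 8: 8² − 5·8 + 41 = 65 = 5·13, which is composite.

k = 8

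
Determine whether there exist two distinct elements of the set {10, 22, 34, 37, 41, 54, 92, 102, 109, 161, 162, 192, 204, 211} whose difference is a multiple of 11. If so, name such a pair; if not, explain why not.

Both 10 and 54 leave remainder 10 on division by 11; their difference 44 = 4·11 is a multiple of 11.

The pair (10, 54) works.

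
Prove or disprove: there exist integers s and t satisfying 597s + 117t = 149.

Both 597 and 117 are divisible by gcd(597, 117) = 3, hence so is any combination 597s + 117t.
But 149 = 3·49 + 2, so 3 ∤ 149.
Hence no integers s, t satisfy the equation.

No such integers exist.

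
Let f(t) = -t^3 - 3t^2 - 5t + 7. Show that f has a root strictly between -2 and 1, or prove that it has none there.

f(-2) = 13 and f(1) = -2, which have opposite signs.
Since f is a polynomial it is continuous on [-2, 1].
By the Intermediate Value Theorem, f takes the value 0 somewhere in the open interval.

Yes, f has a root in the interval.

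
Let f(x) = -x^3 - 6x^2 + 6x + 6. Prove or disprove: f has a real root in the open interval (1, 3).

Yes, f has a root in the interval.

f(1) = 5 and f(3) = -57, which have opposite signs.
Since f is a polynomial it is continuous on [1, 3].
By the Intermediate Value Theorem f must vanish at some point of (1, 3).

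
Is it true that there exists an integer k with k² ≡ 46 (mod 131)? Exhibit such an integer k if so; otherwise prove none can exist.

Take k = 35. Then 35² = 1225 = 9·131 + 46, so 35² ≡ 46 (mod 131).

k = 35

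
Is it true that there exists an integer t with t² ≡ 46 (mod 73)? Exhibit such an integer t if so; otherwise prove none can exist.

t = 51 works: 51² = 2601, and 2601 − 46 = 2555 = 35·73.

t = 51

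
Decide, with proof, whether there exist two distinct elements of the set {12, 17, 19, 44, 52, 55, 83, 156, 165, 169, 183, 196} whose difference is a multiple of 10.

The pair (12, 52) works.

12 mod 10 = 2 and 52 mod 10 = 2, so 52 − 12 = 40 = 4·10.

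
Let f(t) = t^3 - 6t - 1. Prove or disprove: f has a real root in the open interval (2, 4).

f(2) = -5 and f(4) = 39, which have opposite signs.
Since f is a polynomial it is continuous on [2, 4].
By the Intermediate Value Theorem, f takes the value 0 somewhere in the open interval.

Yes, f has a root in the interval.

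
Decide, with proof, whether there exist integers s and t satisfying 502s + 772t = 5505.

Both 502 and 772 are divisible by gcd(502, 772) = 2, hence so is any combination 502s + 772t.
But 5505 is not a multiple of 2 (it leaves remainder 1).
So the equation is unsolvable over ℤ.

There are no such integers.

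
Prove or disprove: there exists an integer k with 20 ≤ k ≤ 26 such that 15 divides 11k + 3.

For k = 20, 21, …, 26 the values of 11k + 3 modulo 15 are 13, 9, 5, 1, 12, 8, 4 respectively.
None is 0, so 15 never divides 11k + 3 on this range.

There is no such integer k in that range.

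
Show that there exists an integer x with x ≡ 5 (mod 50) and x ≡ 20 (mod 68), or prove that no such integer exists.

gcd(50, 68) = 2. If x ≡ 5 (mod 50) and x ≡ 20 (mod 68), then x ≡ 5 (mod 2) and x ≡ 20 (mod 2).
However 5 ≡ 1 and 20 ≡ 0 (mod 2), and 1 ≠ 0.
Therefore no such x exists.

There is no such integer.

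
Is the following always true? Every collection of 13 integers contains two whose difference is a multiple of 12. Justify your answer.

Each integer lies in one of the 12 residue classes modulo 12.
With 13 integers and only 12 classes, the pigeonhole principle forces two of them, say a and b, into the same class.
Their difference a − b is then a multiple of 12.

True.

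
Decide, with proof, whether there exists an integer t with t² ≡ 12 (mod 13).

t = 5

t = 5 works: 5² = 25, and 25 − 12 = 13 = 1·13.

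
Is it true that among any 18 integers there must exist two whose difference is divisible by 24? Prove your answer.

Try 18 consecutive integers, 44, 45, …, 61. Their remainders mod 24 are 20, 21, 22, 23, 0, 1, 2, 3, 4, 5, 6, 7, 8, 9, 10, 11, 12, 13 — pairwise different, as any 18 ≤ 24 consecutive integers have distinct residues.
Any two of them differ by at most 17 < 24 and by at least 1, so no difference is a multiple of 24.

No, the set {44, 45, 46, 47, 48, 49, 50, 51, 52, 53, 54, 55, 56, 57, 58, 59, 60, 61} is a counterexample.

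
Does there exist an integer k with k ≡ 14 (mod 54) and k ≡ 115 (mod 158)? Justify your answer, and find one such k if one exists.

Both moduli are multiples of 2 = gcd(54, 158), so any solution would satisfy k ≡ 14 and k ≡ 115 modulo 2 simultaneously.
But 14 mod 2 = 0 while 115 mod 2 = 1, a contradiction.
So no integer satisfies both congruences.

There is no such integer.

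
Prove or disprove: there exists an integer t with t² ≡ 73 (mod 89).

t = 42

t = 42 works: 42² = 1764, and 1764 − 73 = 1691 = 19·89.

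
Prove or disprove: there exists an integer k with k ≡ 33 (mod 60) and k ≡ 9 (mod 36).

The moduli are not coprime: gcd(60, 36) = 12. Compatibility requires 12 ∣ (9 − 33) = -24, which holds, so solutions exist.
List candidates k ≡ 33 (mod 60): 33, 93, 153. Modulo 36 these are 33, 21, 9; 153 gives 9 as required.
Check: 153 mod 60 = 33, 153 mod 36 = 9. ✓

k = 153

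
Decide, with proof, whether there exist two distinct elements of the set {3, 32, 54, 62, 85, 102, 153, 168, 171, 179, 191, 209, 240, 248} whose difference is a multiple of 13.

32 and 240 are such a pair.

32 mod 13 = 6 and 240 mod 13 = 6, so 240 − 32 = 208 = 16·13.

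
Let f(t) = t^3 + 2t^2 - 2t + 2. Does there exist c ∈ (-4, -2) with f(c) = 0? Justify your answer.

f(-4) = -22 and f(-2) = 6, which have opposite signs.
Since f is a polynomial it is continuous on [-4, -2].
The Intermediate Value Theorem then guarantees some c ∈ (-4, -2) with f(c) = 0.

Yes, such a c exists.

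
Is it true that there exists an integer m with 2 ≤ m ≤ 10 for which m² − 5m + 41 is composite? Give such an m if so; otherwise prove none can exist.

m = 9

At m = 9: 9² − 5·9 + 41 = 77 = 7·11, which is composite.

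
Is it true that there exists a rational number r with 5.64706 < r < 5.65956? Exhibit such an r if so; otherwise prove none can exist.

Multiplying by 20: 20·5.64706 = 112.94120 and 20·5.65956 = 113.19120, so the integer 113 lies strictly between them.
Dividing back, 5.64706 < 113/20 < 5.65956, and 113/20 is rational.

r = 113/20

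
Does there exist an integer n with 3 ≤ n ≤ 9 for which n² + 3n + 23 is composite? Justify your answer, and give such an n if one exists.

n = 7

At n = 7: 7² + 3·7 + 23 = 93 = 3·31, which is composite.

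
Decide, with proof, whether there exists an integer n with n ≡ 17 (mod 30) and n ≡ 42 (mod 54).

Reduce both congruences modulo 6, which divides 30 and 54: they say n ≡ 17 (mod 6) and n ≡ 42 (mod 6).
But 17 mod 6 = 5 while 42 mod 6 = 0, a contradiction.
So no integer satisfies both congruences.

No such integer exists.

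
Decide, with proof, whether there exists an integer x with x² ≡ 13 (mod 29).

x = 10

Take x = 10. Then 10² = 100 = 3·29 + 13, so 10² ≡ 13 (mod 29).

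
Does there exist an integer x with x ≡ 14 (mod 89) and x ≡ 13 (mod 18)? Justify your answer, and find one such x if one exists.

x = 103

The moduli 89 and 18 are coprime, so by the Chinese Remainder Theorem a unique solution modulo 1602 exists.
Write x = 14 + 89t and require 14 + 89t ≡ 13 (mod 18), i.e. 89t ≡ 17 (mod 18).
89 ≡ 17 (mod 18), so this reads 17t ≡ 17 (mod 18). Note 17·17 = 289 ≡ 1 (mod 18) (as 289 − 1 = 16·18), so 17⁻¹ ≡ 17.
Multiplying by 17: t ≡ 17·17 = 289 ≡ 1 (mod 18).
Taking t = 1 gives x = 14 + 89·1 = 103.
Check: 103 mod 89 = 14, 103 mod 18 = 13. ✓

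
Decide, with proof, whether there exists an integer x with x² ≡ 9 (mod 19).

x = 3

Take x = 3. Then 3² = 9, and since 0 ≤ 9 < 19 this is already reduced: 3² ≡ 9 (mod 19).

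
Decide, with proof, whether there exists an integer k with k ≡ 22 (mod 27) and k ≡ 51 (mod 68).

Since 27 and 68 share no common factor, CRT says the pair of congruences has a solution (unique mod 1836).
Write k = 22 + 27t and require 22 + 27t ≡ 51 (mod 68), i.e. 27t ≡ 29 (mod 68).
Since 27·63 = 1701 = 25·68 + 1, the inverse of 27 mod 68 is 63.
Therefore t ≡ 63·29 = 1827 ≡ 59 (mod 68).
With t = 59: k = 22 + 27·59 = 1615.
Verify: 1615 = 59·27 + 22 and 1615 = 23·68 + 51. ✓

k = 1615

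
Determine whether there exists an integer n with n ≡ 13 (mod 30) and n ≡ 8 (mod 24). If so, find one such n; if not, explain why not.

Reduce both congruences modulo 6, which divides 30 and 24: they say n ≡ 13 (mod 6) and n ≡ 8 (mod 6).
These are incompatible: 13 − 8 = 5 is not divisible by 6.
So no integer satisfies both congruences.

No, no such integer exists.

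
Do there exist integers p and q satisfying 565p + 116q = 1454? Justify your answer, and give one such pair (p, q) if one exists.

Since gcd(565, 116) = 1, every integer is an integer combination of 565 and 116.
Euclidean algorithm: 565 = 4·116 + 101, 116 = 1·101 + 15, 101 = 6·15 + 11, 15 = 1·11 + 4, 11 = 2·4 + 3, 4 = 1·3 + 1, 3 = 3·1 + 0.
Working back up the chain: 1 = 4 − 1·3 = 4 − (11 − 2·4) = −11 + 3·4 = −11 + 3·(15 − 1·11) = 3·15 − 4·11 = 3·15 − 4·(101 − 6·15) = −4·101 + 27·15 = −4·101 + 27·(116 − 1·101) = 27·116 − 31·101 = 27·116 − 31·(565 − 4·116) = −31·565 + 151·116. So 565·(-31) + 116·151 = 1.
Scaling by 1454 gives the particular solution (p, q) = (-45074, 219554).
The general solution is p = -45074 + 116k, q = 219554 − 565k; taking k = 389 gives the smaller pair p = 50, q = -231.
Check: 565·50 + 116·(-231) = 28250 − 26796 = 1454. ✓

p = 50, q = -231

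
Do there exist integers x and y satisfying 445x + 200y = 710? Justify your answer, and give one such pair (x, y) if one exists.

x = 38, y = -81

Every value of 445x + 200y is a multiple of gcd(445, 200) = 5; since 5 ∣ 710, solutions exist.
Dividing through by 5 reduces the equation to 89x + 40y = 142.
Euclidean algorithm: 89 = 2·40 + 9, 40 = 4·9 + 4, 9 = 2·4 + 1, 4 = 4·1 + 0.
Back-substituting, 1 = 9 − 2·4 = 9 − 2·(40 − 4·9) = −2·40 + 9·9 = −2·40 + 9·(89 − 2·40) = 9·89 − 20·40; that is, 89·9 + 40·(-20) = 1.
Scaling by 142 gives the particular solution (x, y) = (1278, -2840).
Shifting by a multiple of (40, −89) keeps it a solution: x = 1278 − 31·40 = 38, y = -2840 + 31·89 = -81.
Indeed 445·38 + 200·(-81) = 16910 − 16200 = 710.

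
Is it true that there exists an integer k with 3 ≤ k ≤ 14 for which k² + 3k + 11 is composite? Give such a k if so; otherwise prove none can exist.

At k = 9: 9² + 3·9 + 11 = 119 = 7·17, which is composite.

k = 9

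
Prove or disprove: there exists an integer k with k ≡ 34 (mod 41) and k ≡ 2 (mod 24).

Since 41 and 24 share no common factor, CRT says the pair of congruences has a solution (unique mod 984).
Any solution of the first congruence is k = 34 + 41t; substituting into the second, 41t ≡ 2 − 34 ≡ 16 (mod 24).
41 ≡ 17 (mod 24), so this reads 17t ≡ 16 (mod 24). Invert 17 mod 24 by the Euclidean algorithm: 24 = 1·17 + 7, 17 = 2·7 + 3, 7 = 2·3 + 1, 3 = 3·1 + 0; back-substituting, 1 = 7 − 2·3 = 7 − 2·(17 − 2·7) = −2·17 + 5·7 = −2·17 + 5·(24 − 1·17) = 5·24 − 7·17. Hence 17·(-7) ≡ 1, so 17⁻¹ ≡ -7 ≡ 17 (mod 24).
Therefore t ≡ 17·16 = 272 ≡ 8 (mod 24).
Taking t = 8 gives k = 34 + 41·8 = 362.
Verify: 362 = 8·41 + 34 and 362 = 15·24 + 2. ✓

k = 362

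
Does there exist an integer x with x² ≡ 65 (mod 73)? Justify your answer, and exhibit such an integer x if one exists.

x = 49

Take x = 49. Then 49² = 2401 = 32·73 + 65, so 49² ≡ 65 (mod 73).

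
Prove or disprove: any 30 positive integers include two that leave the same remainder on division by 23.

Each integer lies in one of the 23 residue classes modulo 23.
Since 30 > 23, two of the 30 integers must share a residue class by the pigeonhole principle; call them a and b.
So a and b have equal remainders mod 23, which is exactly what was to be shown.

True.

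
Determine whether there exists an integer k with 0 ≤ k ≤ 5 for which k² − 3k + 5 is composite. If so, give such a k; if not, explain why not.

k = 4

At k = 4: 4² − 3·4 + 5 = 9 = 3·3, which is composite.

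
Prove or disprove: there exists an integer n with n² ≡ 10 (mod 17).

There is no such integer.

Computing n² mod 17 for n = 0, 1, …, 8 (enough, by the symmetry n ↦ 17 − n) gives 0, 1, 4, 9, 16, 8, 2, 15, 13.
The set of squares mod 17 is therefore {0, 1, 2, 4, 8, 9, 13, 15, 16}, which does not contain 10.
Hence no integer n has n² ≡ 10 (mod 17).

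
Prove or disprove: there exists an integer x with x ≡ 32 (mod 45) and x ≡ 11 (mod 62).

x = 2057

The moduli 45 and 62 are coprime, so by the Chinese Remainder Theorem a unique solution modulo 2790 exists.
Write x = 32 + 45t and require 32 + 45t ≡ 11 (mod 62), i.e. 45t ≡ 41 (mod 62).
Invert 45 mod 62 by the Euclidean algorithm: 62 = 1·45 + 17, 45 = 2·17 + 11, 17 = 1·11 + 6, 11 = 1·6 + 5, 6 = 1·5 + 1, 5 = 5·1 + 0; back-substituting, 1 = 6 − 1·5 = 6 − (11 − 1·6) = −11 + 2·6 = −11 + 2·(17 − 1·11) = 2·17 − 3·11 = 2·17 − 3·(45 − 2·17) = −3·45 + 8·17 = −3·45 + 8·(62 − 1·45) = 8·62 − 11·45. Hence 45·(-11) ≡ 1, so 45⁻¹ ≡ -11 ≡ 51 (mod 62).
Therefore t ≡ 51·41 = 2091 ≡ 45 (mod 62).
Taking t = 45 gives x = 32 + 45·45 = 2057.
Indeed 2057 ≡ 32 (mod 45) and 2057 ≡ 11 (mod 62).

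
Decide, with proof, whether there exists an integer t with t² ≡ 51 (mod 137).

137 is prime, so by Euler's criterion 51 is a square mod 137 iff 51^((137−1)/2) = 51^68 ≡ 1 (mod 137).
Repeated squaring mod 137: 51^2 = 2601 ≡ 135; 51^4 ≡ 135² = 18225 ≡ 4; 51^8 ≡ 4² = 16 ≡ 16; 51^16 ≡ 16² = 256 ≡ 119; 51^32 ≡ 119² = 14161 ≡ 50; 51^64 ≡ 50² = 2500 ≡ 34.
Since 68 = 64 + 4, 51^68 ≡ 34 · 4; multiplying out mod 137: 34·4 = 136 ≡ 136. Thus 51^68 ≡ 136 ≡ −1 (mod 137).
By Euler's criterion 51 is a quadratic non-residue mod 137: no t satisfies t² ≡ 51 (mod 137).

There is no such integer.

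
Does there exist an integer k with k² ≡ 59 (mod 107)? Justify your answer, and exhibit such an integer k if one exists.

No such integer exists.

107 is prime, so by Euler's criterion 59 is a square mod 107 iff 59^((107−1)/2) = 59^53 ≡ 1 (mod 107).
Squaring successively (mod 107): 59^2 = 3481 ≡ 57; 59^4 ≡ 57² = 3249 ≡ 39; 59^8 ≡ 39² = 1521 ≡ 23; 59^16 ≡ 23² = 529 ≡ 101; 59^32 ≡ 101² = 10201 ≡ 36.
Since 53 = 32 + 16 + 4 + 1, 59^53 ≡ 36 · 101 · 39 · 59; multiplying out mod 107: 36·101 = 3636 ≡ 105, then 105·39 = 4095 ≡ 29, then 29·59 = 1711 ≡ 106. Thus 59^53 ≡ 106 ≡ −1 (mod 107).
The value −1 means 59 is a non-residue modulo 107, so k² ≡ 59 (mod 107) is impossible.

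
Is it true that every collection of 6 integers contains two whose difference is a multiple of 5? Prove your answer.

Partition the integers by their residue mod 5; there are 5 classes.
Since 6 > 5, two of the 6 integers must share a residue class by the pigeonhole principle; call them a and b.
Then a ≡ b (mod 5), i.e. 5 ∣ (a − b).

True.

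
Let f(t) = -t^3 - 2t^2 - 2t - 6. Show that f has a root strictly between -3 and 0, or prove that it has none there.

Such a root exists.

f(-3) = 9 and f(0) = -6, which have opposite signs.
Since f is a polynomial it is continuous on [-3, 0].
By the Intermediate Value Theorem, f takes the value 0 somewhere in the open interval.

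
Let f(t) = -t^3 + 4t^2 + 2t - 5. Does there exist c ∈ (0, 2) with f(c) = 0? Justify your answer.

f(0) = -5 and f(2) = 7, which have opposite signs.
f is continuous everywhere (it is a polynomial), in particular on [0, 2].
So by the Intermediate Value Theorem there is a c strictly between 0 and 2 with f(c) = 0.

Yes, f has a root in the interval.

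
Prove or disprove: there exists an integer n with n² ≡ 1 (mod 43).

Take n = 42. Then 42² = 1764 = 41·43 + 1, so 42² ≡ 1 (mod 43).

n = 42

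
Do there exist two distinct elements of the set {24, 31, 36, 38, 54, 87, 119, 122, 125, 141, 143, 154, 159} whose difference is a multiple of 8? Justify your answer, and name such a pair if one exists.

Reduce each element mod 8: 24↦0, 31↦7, 36↦4, 38↦6, 54↦6, 87↦7, 119↦7, 122↦2, 125↦5, 141↦5, 143↦7, 154↦2, 159↦7. The residue 7 repeats (at 31 and 87), and 87 − 31 = 56 = 7·8.

31 and 87 are such a pair.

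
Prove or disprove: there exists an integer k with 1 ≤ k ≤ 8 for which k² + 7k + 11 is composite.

At k = 4: 4² + 7·4 + 11 = 55 = 5·11, which is composite.

k = 4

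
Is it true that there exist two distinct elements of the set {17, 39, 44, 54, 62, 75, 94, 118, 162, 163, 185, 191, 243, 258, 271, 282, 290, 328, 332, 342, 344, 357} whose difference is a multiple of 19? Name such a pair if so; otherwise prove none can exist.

Both 39 and 191 leave remainder 1 on division by 19; their difference 152 = 8·19 is a multiple of 19.

The pair (39, 191) works.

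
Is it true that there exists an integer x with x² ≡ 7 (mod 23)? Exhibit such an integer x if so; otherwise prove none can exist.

Apply Euler's criterion with the prime 23: 7 is a quadratic residue iff 7^11 ≡ 1 (mod 23), and a non-residue iff it is ≡ −1.
Squaring successively (mod 23): 7^2 = 49 ≡ 3; 7^4 ≡ 3² = 9 ≡ 9; 7^8 ≡ 9² = 81 ≡ 12.
Since 11 = 8 + 2 + 1, 7^11 ≡ 12 · 3 · 7; multiplying out mod 23: 12·3 = 36 ≡ 13, then 13·7 = 91 ≡ 22. Thus 7^11 ≡ 22 ≡ −1 (mod 23).
By Euler's criterion 7 is a quadratic non-residue mod 23: no x satisfies x² ≡ 7 (mod 23).

No such integer exists.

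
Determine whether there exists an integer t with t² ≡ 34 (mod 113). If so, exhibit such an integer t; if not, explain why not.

No, no such integer exists.

Apply Euler's criterion with the prime 113: 34 is a quadratic residue iff 34^56 ≡ 1 (mod 113), and a non-residue iff it is ≡ −1.
Repeated squaring mod 113: 34^2 = 1156 ≡ 26; 34^4 ≡ 26² = 676 ≡ 111; 34^8 ≡ 111² = 12321 ≡ 4; 34^16 ≡ 4² = 16 ≡ 16; 34^32 ≡ 16² = 256 ≡ 30.
Since 56 = 32 + 16 + 8, 34^56 ≡ 30 · 16 · 4; multiplying out mod 113: 30·16 = 480 ≡ 28, then 28·4 = 112 ≡ 112. Thus 34^56 ≡ 112 ≡ −1 (mod 113).
The value −1 means 34 is a non-residue modulo 113, so t² ≡ 34 (mod 113) is impossible.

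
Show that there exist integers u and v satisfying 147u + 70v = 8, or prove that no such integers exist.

There are no such integers.

Any value of 147u + 70v is a multiple of gcd(147, 70) = 7.
But 8 is not a multiple of 7 (it leaves remainder 1).
So the equation is unsolvable over ℤ.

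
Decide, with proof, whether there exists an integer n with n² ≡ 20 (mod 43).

43 is prime, so by Euler's criterion 20 is a square mod 43 iff 20^((43−1)/2) = 20^21 ≡ 1 (mod 43).
Repeated squaring mod 43: 20^2 = 400 ≡ 13; 20^4 ≡ 13² = 169 ≡ 40; 20^8 ≡ 40² = 1600 ≡ 9; 20^16 ≡ 9² = 81 ≡ 38.
Since 21 = 16 + 4 + 1, 20^21 ≡ 38 · 40 · 20; multiplying out mod 43: 38·40 = 1520 ≡ 15, then 15·20 = 300 ≡ 42. Thus 20^21 ≡ 42 ≡ −1 (mod 43).
The value −1 means 20 is a non-residue modulo 43, so n² ≡ 20 (mod 43) is impossible.

There is no such integer.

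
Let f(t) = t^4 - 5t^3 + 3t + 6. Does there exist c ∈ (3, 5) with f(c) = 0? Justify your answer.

f(3) = -39 and f(5) = 21, which have opposite signs.
f is continuous everywhere (it is a polynomial), in particular on [3, 5].
By the Intermediate Value Theorem f must vanish at some point of (3, 5).

Yes, f has a root in the interval.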